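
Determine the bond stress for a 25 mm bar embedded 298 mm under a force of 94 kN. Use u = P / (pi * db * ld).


u = P / (pi * db * ld)
= 94 * 1000 / (pi * 25 * 298)
= 4.016 MPa

4.016


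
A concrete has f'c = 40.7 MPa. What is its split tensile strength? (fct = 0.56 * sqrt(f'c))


fct = 0.56 * sqrt(40.7)
= 0.56 * 6.38
= 3.573 MPa

3.573


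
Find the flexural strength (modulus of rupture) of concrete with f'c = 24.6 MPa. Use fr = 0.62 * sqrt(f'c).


fr = 0.62 * sqrt(24.6)
= 3.075 MPa

3.075


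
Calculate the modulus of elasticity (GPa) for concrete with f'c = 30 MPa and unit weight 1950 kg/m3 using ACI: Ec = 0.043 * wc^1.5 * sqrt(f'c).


Ec = 0.043 * 1950^1.5 * sqrt(30) / 1000
= 20.28 GPa

20.28


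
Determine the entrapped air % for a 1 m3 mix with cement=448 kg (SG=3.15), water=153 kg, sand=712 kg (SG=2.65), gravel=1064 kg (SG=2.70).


Vol cement = 448 / (3.15 * 1000) = 0.142222 m3
Vol water = 153 / 1000 = 0.153 m3
Vol sand = 712 / (2.65 * 1000) = 0.268679 m3
Vol gravel = 1064 / (2.70 * 1000) = 0.394074 m3
Total solid + water volume = 0.957976 m3
Air = (1 - 0.957976) * 100 = 4.2%

4.2


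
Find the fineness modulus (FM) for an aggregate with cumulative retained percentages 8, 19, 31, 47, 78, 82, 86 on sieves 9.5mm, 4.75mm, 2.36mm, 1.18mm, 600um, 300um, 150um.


FM = sum(cumulative % retained) / 100
= 351 / 100
= 3.51

3.51


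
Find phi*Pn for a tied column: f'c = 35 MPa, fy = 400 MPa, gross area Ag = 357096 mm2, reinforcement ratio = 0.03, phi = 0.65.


Ast = rho * Ag = 0.03 * 357096 = 10712.88 mm2
phi*Pn = 0.65 * 0.80 * (0.85 * 35 * (357096 - 10712.88) + 400 * 10712.88) / 1000
= 7586.83 kN

7586.83


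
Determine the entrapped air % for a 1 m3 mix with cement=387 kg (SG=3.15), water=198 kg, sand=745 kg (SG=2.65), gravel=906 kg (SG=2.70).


Vol cement = 387 / (3.15 * 1000) = 0.122857 m3
Vol water = 198 / 1000 = 0.198 m3
Vol sand = 745 / (2.65 * 1000) = 0.281132 m3
Vol gravel = 906 / (2.70 * 1000) = 0.335556 m3
Total solid + water volume = 0.937545 m3
Air = (1 - 0.937545) * 100 = 6.25%

6.25


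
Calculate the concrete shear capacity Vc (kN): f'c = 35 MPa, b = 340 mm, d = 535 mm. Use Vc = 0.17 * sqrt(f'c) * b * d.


Vc = 0.17 * sqrt(35) * 340 * 535 / 1000
= 182.94 kN

182.94


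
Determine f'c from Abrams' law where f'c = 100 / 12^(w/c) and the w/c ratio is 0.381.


f'c = 100 / 12^0.381
= 100 / 2.577
= 38.8 MPa

38.8


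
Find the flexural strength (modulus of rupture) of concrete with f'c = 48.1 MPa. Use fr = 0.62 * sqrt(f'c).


fr = 0.62 * sqrt(48.1)
= 4.3 MPa

4.3


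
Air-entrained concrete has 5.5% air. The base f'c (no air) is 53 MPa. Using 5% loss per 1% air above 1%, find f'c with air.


Strength loss = (5.5 - 1) * 5 = 22.5%
f'c = 53 * (1 - 22.5/100)
= 41.08 MPa

41.08


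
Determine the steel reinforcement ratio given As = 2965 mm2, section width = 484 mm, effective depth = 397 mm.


rho = As / (b * d)
= 2965 / (484 * 397)
= 0.0154

0.0154


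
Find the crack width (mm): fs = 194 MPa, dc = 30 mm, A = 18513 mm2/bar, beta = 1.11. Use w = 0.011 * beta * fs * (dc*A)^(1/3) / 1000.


w = 0.011 * beta * fs * (dc * A)^(1/3) / 1000
= 0.011 * 1.11 * 194 * (30 * 18513)^(1/3) / 1000
= 0.195 mm

0.195


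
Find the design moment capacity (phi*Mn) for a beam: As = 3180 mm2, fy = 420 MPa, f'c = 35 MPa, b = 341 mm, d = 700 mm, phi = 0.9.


a = As * fy / (0.85 * f'c * b)
= 3180 * 420 / (0.85 * 35 * 341)
= 131.6543 mm
Mn = As * fy * (d - a/2) / 10^6
= 847.0013 kN-m
phi*Mn = 0.9 * 847.0013 = 762.3 kN-m

762.3


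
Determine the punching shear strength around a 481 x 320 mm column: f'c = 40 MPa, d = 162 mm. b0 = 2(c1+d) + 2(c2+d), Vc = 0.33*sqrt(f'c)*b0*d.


b0 = 2*(481 + 162) + 2*(320 + 162) = 2250 mm
Vc = 0.33 * sqrt(40) * 2250 * 162 / 1000
= 760.75 kN

760.75


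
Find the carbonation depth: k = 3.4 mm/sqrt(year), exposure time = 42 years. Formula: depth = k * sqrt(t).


depth = k * sqrt(t)
= 3.4 * sqrt(42)
= 22.03 mm

22.03


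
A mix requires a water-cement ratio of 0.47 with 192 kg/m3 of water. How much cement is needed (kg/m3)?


Cement = water / (w/c)
= 192 / 0.47
= 408.5 kg/m3

408.5


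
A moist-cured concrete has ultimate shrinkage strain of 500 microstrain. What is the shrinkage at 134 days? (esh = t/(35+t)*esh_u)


esh(134) = 134 / (35 + 134) * 500
= 134 / 169 * 500
= 396.4 microstrain

396.4


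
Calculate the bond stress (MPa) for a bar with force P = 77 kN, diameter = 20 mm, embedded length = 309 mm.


u = P / (pi * db * ld)
= 77 * 1000 / (pi * 20 * 309)
= 3.966 MPa

3.966


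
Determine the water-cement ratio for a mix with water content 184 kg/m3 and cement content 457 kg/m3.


w/c = water / cement
w/c = 184 / 457 = 0.403

0.403


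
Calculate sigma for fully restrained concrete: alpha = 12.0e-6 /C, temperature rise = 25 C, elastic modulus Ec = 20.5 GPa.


sigma = alpha * dT * Ec
= 12.0e-6 * 25 * 20.5 * 1000
= 6.15 MPa

6.15


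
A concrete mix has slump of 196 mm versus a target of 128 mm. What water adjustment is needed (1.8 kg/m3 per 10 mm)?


Difference = 128 - 196 = -68 mm
Water adjustment = -68 * 1.8 / 10 = -12.2 kg/m3

-12.2


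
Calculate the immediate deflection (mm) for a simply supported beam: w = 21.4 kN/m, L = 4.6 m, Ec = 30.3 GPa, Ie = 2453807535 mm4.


Convert: L = 4.6 m = 4600 mm, Ec = 30.3 GPa = 30300 MPa
delta = 5 * 21.4 * 4600^4 / (384 * 30300 * 2453807535)
= 1.68 mm

1.68


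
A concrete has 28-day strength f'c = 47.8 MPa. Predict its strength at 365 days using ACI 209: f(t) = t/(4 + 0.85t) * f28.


f(365) = 365 / (4 + 0.85 * 365) * 47.8
= 365 / 314.25 * 47.8
= 55.52 MPa

55.52


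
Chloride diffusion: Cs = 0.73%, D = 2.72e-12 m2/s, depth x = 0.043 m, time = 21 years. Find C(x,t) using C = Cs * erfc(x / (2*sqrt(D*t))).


t_seconds = 21 * 365.25 * 24 * 3600 = 662709600.0 s
arg = 0.043 / (2 * sqrt(2.72e-12 * 662709600.0))
= 0.5064
erfc(0.5064) = 0.4739
C = 0.73 * 0.4739 = 0.3459%

0.3459


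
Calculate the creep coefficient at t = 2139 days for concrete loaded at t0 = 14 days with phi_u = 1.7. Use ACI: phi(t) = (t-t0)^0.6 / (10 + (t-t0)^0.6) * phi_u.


dt = 2139 - 14 = 2125
phi = 2125^0.6 / (10 + 2125^0.6) * 1.7
= 1.544

1.544


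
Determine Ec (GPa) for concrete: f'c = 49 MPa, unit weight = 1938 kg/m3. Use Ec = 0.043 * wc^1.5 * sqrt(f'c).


Ec = 0.043 * 1938^1.5 * sqrt(49) / 1000
= 25.68 GPa

25.68


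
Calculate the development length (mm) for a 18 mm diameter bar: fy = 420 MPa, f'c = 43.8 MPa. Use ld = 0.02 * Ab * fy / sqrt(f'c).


Ab = pi * 18^2 / 4 = 254.469 mm2
ld = 0.02 * 254.469 * 420 / sqrt(43.8)
= 323.0 mm

323.0


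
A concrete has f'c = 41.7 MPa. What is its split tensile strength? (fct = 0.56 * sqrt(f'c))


fct = 0.56 * sqrt(41.7)
= 0.56 * 6.458
= 3.616 MPa

3.616


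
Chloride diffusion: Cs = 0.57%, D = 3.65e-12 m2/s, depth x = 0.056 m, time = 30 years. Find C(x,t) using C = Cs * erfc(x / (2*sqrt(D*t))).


t_seconds = 30 * 365.25 * 24 * 3600 = 946728000.0 s
arg = 0.056 / (2 * sqrt(3.65e-12 * 946728000.0))
= 0.4763
erfc(0.4763) = 0.5006
C = 0.57 * 0.5006 = 0.2853%

0.2853


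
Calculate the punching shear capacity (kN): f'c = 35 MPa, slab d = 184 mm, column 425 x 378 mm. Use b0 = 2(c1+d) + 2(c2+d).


b0 = 2*(425 + 184) + 2*(378 + 184) = 2342 mm
Vc = 0.33 * sqrt(35) * 2342 * 184 / 1000
= 841.3 kN

841.3


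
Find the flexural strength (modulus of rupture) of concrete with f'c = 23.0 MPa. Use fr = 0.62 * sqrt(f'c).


fr = 0.62 * sqrt(23.0)
= 2.973 MPa

2.973


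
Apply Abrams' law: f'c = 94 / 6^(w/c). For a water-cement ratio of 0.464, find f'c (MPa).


f'c = 94 / 6^0.464
= 94 / 2.296
= 40.93 MPa

40.93


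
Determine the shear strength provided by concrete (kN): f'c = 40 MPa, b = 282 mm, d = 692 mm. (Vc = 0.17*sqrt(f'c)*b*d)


Vc = 0.17 * sqrt(40) * 282 * 692 / 1000
= 209.81 kN

209.81


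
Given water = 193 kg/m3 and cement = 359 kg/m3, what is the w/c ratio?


w/c = water / cement
w/c = 193 / 359 = 0.538

0.538


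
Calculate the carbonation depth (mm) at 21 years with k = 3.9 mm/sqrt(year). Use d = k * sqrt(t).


depth = k * sqrt(t)
= 3.9 * sqrt(21)
= 17.87 mm

17.87


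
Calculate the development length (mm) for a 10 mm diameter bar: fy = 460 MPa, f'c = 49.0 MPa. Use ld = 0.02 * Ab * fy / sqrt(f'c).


Ab = pi * 10^2 / 4 = 78.54 mm2
ld = 0.02 * 78.54 * 460 / sqrt(49.0)
= 103.2 mm

103.2


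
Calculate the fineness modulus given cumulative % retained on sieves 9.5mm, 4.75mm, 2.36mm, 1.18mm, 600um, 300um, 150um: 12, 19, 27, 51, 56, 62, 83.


FM = sum(cumulative % retained) / 100
= 310 / 100
= 3.1

3.1


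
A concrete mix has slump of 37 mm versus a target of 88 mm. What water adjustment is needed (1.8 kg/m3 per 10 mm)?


Difference = 88 - 37 = 51 mm
Water adjustment = 51 * 1.8 / 10 = 9.2 kg/m3

9.2


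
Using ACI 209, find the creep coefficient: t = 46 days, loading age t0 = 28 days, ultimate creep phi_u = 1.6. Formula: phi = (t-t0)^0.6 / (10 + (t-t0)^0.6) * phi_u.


dt = 46 - 28 = 18
phi = 18^0.6 / (10 + 18^0.6) * 1.6
= 0.579

0.579


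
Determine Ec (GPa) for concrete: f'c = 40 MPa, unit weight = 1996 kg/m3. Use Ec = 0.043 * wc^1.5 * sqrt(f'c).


Ec = 0.043 * 1996^1.5 * sqrt(40) / 1000
= 24.25 GPa

24.25


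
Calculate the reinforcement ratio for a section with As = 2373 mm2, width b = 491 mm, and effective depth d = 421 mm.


rho = As / (b * d)
= 2373 / (491 * 421)
= 0.0115

0.0115


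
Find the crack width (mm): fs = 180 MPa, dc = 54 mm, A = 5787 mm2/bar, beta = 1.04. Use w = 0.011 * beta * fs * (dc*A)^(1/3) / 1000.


w = 0.011 * beta * fs * (dc * A)^(1/3) / 1000
= 0.011 * 1.04 * 180 * (54 * 5787)^(1/3) / 1000
= 0.14 mm

0.14


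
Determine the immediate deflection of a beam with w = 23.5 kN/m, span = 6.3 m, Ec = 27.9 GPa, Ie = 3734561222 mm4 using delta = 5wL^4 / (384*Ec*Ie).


Convert: L = 6.3 m = 6300 mm, Ec = 27.9 GPa = 27900 MPa
delta = 5 * 23.5 * 6300^4 / (384 * 27900 * 3734561222)
= 4.63 mm

4.63


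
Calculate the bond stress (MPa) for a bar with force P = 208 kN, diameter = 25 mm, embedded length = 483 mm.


u = P / (pi * db * ld)
= 208 * 1000 / (pi * 25 * 483)
= 5.483 MPa

5.483


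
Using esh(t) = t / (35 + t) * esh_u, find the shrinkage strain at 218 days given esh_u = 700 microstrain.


esh(218) = 218 / (35 + 218) * 700
= 218 / 253 * 700
= 603.2 microstrain

603.2


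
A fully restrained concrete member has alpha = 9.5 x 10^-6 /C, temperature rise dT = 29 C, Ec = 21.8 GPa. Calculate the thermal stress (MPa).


sigma = alpha * dT * Ec
= 9.5e-6 * 29 * 21.8 * 1000
= 6.006 MPa

6.006


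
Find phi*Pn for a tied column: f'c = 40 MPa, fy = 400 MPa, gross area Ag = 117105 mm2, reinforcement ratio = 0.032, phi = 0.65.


Ast = rho * Ag = 0.032 * 117105 = 3747.36 mm2
phi*Pn = 0.65 * 0.80 * (0.85 * 40 * (117105 - 3747.36) + 400 * 3747.36) / 1000
= 2783.61 kN

2783.61


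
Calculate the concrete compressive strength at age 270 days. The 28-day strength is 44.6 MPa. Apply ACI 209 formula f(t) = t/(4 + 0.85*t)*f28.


f(270) = 270 / (4 + 0.85 * 270) * 44.6
= 270 / 233.5 * 44.6
= 51.57 MPa

51.57


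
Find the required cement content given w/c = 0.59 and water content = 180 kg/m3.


Cement = water / (w/c)
= 180 / 0.59
= 305.1 kg/m3

305.1


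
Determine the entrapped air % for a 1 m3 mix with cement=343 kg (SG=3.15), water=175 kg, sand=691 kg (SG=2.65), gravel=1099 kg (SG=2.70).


Vol cement = 343 / (3.15 * 1000) = 0.108889 m3
Vol water = 175 / 1000 = 0.175 m3
Vol sand = 691 / (2.65 * 1000) = 0.260755 m3
Vol gravel = 1099 / (2.70 * 1000) = 0.407037 m3
Total solid + water volume = 0.951681 m3
Air = (1 - 0.951681) * 100 = 4.83%

4.83


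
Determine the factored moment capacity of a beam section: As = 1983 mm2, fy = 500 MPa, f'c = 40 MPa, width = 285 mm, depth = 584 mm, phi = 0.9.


a = As * fy / (0.85 * f'c * b)
= 1983 * 500 / (0.85 * 40 * 285)
= 102.322 mm
Mn = As * fy * (d - a/2) / 10^6
= 528.3099 kN-m
phi*Mn = 0.9 * 528.3099 = 475.48 kN-m

475.48


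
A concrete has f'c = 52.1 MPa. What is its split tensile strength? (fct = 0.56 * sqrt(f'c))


fct = 0.56 * sqrt(52.1)
= 0.56 * 7.218
= 4.042 MPa

4.042


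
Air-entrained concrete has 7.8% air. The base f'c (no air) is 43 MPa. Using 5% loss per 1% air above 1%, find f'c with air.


Strength loss = (7.8 - 1) * 5 = 34.0%
f'c = 43 * (1 - 34.0/100)
= 28.38 MPa

28.38


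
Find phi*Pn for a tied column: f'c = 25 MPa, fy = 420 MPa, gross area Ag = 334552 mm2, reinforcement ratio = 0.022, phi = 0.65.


Ast = rho * Ag = 0.022 * 334552 = 7360.144 mm2
phi*Pn = 0.65 * 0.80 * (0.85 * 25 * (334552 - 7360.144) + 420 * 7360.144) / 1000
= 5222.93 kN

5222.93


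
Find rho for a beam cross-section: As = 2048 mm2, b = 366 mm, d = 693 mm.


rho = As / (b * d)
= 2048 / (366 * 693)
= 0.0081

0.0081


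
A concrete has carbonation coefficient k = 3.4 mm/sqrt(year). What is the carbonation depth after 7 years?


depth = k * sqrt(t)
= 3.4 * sqrt(7)
= 9.0 mm

9.0


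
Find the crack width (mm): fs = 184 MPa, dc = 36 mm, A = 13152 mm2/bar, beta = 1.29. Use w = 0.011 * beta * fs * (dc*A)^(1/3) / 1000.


w = 0.011 * beta * fs * (dc * A)^(1/3) / 1000
= 0.011 * 1.29 * 184 * (36 * 13152)^(1/3) / 1000
= 0.204 mm

0.204


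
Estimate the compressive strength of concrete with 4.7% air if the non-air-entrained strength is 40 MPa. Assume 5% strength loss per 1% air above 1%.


Strength loss = (4.7 - 1) * 5 = 18.5%
f'c = 40 * (1 - 18.5/100)
= 32.6 MPa

32.6


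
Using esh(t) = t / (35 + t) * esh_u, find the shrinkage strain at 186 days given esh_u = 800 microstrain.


esh(186) = 186 / (35 + 186) * 800
= 186 / 221 * 800
= 673.3 microstrain

673.3


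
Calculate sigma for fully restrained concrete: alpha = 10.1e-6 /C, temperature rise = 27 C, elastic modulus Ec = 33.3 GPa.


sigma = alpha * dT * Ec
= 10.1e-6 * 27 * 33.3 * 1000
= 9.081 MPa

9.081


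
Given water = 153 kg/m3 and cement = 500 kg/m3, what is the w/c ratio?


w/c = water / cement
w/c = 153 / 500 = 0.306

0.306


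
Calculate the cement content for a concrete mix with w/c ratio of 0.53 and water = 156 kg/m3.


Cement = water / (w/c)
= 156 / 0.53
= 294.3 kg/m3

294.3


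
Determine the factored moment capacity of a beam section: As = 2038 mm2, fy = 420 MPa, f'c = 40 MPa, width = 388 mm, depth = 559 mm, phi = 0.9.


a = As * fy / (0.85 * f'c * b)
= 2038 * 420 / (0.85 * 40 * 388)
= 64.8848 mm
Mn = As * fy * (d - a/2) / 10^6
= 450.7123 kN-m
phi*Mn = 0.9 * 450.7123 = 405.64 kN-m

405.64


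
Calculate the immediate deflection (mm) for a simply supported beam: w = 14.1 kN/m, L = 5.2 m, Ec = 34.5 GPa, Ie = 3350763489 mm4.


Convert: L = 5.2 m = 5200 mm, Ec = 34.5 GPa = 34500 MPa
delta = 5 * 14.1 * 5200^4 / (384 * 34500 * 3350763489)
= 1.16 mm

1.16


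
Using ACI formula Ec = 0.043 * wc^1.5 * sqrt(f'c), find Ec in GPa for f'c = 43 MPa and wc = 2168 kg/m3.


Ec = 0.043 * 2168^1.5 * sqrt(43) / 1000
= 28.46 GPa

28.46


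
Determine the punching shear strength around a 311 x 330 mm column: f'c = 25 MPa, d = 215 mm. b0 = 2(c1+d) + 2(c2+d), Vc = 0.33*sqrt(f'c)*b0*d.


b0 = 2*(311 + 215) + 2*(330 + 215) = 2142 mm
Vc = 0.33 * sqrt(25) * 2142 * 215 / 1000
= 759.87 kN

759.87


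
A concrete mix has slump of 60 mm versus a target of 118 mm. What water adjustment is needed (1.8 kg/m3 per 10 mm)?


Difference = 118 - 60 = 58 mm
Water adjustment = 58 * 1.8 / 10 = 10.4 kg/m3

10.4


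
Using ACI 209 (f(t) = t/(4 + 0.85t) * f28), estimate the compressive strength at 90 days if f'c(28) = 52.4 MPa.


f(90) = 90 / (4 + 0.85 * 90) * 52.4
= 90 / 80.5 * 52.4
= 58.58 MPa

58.58


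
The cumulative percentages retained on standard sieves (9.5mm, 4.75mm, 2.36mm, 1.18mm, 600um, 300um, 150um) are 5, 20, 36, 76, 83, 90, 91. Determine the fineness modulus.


FM = sum(cumulative % retained) / 100
= 401 / 100
= 4.01

4.01


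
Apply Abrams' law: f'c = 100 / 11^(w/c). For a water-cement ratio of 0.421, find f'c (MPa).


f'c = 100 / 11^0.421
= 100 / 2.744
= 36.44 MPa

36.44


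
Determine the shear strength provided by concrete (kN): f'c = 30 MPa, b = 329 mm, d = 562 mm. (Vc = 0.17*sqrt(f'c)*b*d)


Vc = 0.17 * sqrt(30) * 329 * 562 / 1000
= 172.16 kN

172.16


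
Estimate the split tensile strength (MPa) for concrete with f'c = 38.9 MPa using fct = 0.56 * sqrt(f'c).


fct = 0.56 * sqrt(38.9)
= 0.56 * 6.237
= 3.493 MPa

3.493


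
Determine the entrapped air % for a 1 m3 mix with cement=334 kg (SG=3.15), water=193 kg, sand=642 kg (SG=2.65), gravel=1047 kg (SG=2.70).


Vol cement = 334 / (3.15 * 1000) = 0.106032 m3
Vol water = 193 / 1000 = 0.193 m3
Vol sand = 642 / (2.65 * 1000) = 0.242264 m3
Vol gravel = 1047 / (2.70 * 1000) = 0.387778 m3
Total solid + water volume = 0.929074 m3
Air = (1 - 0.929074) * 100 = 7.09%

7.09


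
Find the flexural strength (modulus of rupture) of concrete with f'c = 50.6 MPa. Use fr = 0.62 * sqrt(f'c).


fr = 0.62 * sqrt(50.6)
= 4.41 MPa

4.41


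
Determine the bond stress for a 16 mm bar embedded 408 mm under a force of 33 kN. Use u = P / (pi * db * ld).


u = P / (pi * db * ld)
= 33 * 1000 / (pi * 16 * 408)
= 1.609 MPa

1.609


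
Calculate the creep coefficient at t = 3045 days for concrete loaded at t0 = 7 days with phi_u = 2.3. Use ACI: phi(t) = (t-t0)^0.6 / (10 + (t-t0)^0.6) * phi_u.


dt = 3045 - 7 = 3038
phi = 3038^0.6 / (10 + 3038^0.6) * 2.3
= 2.127

2.127


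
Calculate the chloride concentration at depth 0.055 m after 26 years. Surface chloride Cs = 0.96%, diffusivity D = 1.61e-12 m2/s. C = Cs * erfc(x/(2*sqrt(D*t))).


t_seconds = 26 * 365.25 * 24 * 3600 = 820497600.0 s
arg = 0.055 / (2 * sqrt(1.61e-12 * 820497600.0))
= 0.7566
erfc(0.7566) = 0.2846
C = 0.96 * 0.2846 = 0.2732%

0.2732


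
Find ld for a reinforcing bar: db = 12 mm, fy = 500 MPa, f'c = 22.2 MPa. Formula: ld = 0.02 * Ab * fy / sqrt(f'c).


Ab = pi * 12^2 / 4 = 113.097 mm2
ld = 0.02 * 113.097 * 500 / sqrt(22.2)
= 240.0 mm

240.0


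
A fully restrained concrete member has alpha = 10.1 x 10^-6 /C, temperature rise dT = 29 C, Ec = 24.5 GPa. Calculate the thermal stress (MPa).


sigma = alpha * dT * Ec
= 10.1e-6 * 29 * 24.5 * 1000
= 7.176 MPa

7.176


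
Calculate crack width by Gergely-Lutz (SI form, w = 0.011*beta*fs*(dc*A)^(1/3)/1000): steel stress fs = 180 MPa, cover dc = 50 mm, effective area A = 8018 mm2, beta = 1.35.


w = 0.011 * beta * fs * (dc * A)^(1/3) / 1000
= 0.011 * 1.35 * 180 * (50 * 8018)^(1/3) / 1000
= 0.197 mm

0.197


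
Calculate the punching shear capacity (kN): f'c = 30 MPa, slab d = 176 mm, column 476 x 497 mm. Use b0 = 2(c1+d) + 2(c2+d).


b0 = 2*(476 + 176) + 2*(497 + 176) = 2650 mm
Vc = 0.33 * sqrt(30) * 2650 * 176 / 1000
= 843.01 kN

843.01


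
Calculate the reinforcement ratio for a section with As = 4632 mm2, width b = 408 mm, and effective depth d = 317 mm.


rho = As / (b * d)
= 4632 / (408 * 317)
= 0.0358

0.0358


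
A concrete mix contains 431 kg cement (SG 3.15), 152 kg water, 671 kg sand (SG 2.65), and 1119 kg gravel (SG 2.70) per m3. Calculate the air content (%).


Vol cement = 431 / (3.15 * 1000) = 0.136825 m3
Vol water = 152 / 1000 = 0.152 m3
Vol sand = 671 / (2.65 * 1000) = 0.253208 m3
Vol gravel = 1119 / (2.70 * 1000) = 0.414444 m3
Total solid + water volume = 0.956477 m3
Air = (1 - 0.956477) * 100 = 4.35%

4.35


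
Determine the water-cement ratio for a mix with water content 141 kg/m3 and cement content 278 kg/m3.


w/c = water / cement
w/c = 141 / 278 = 0.507

0.507


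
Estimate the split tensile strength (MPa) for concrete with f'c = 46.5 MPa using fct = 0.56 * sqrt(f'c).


fct = 0.56 * sqrt(46.5)
= 0.56 * 6.819
= 3.819 MPa

3.819


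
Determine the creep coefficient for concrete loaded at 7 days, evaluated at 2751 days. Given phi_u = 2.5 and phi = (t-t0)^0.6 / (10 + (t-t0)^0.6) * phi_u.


dt = 2751 - 7 = 2744
phi = 2744^0.6 / (10 + 2744^0.6) * 2.5
= 2.301

2.301


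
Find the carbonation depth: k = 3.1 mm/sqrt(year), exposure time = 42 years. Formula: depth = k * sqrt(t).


depth = k * sqrt(t)
= 3.1 * sqrt(42)
= 20.09 mm

20.09


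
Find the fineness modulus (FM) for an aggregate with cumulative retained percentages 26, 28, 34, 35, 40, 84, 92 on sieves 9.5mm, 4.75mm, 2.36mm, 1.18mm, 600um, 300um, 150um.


FM = sum(cumulative % retained) / 100
= 339 / 100
= 3.39

3.39


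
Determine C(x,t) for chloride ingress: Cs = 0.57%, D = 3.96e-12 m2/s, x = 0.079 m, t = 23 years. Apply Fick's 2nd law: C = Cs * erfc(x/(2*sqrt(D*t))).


t_seconds = 23 * 365.25 * 24 * 3600 = 725824800.0 s
arg = 0.079 / (2 * sqrt(3.96e-12 * 725824800.0))
= 0.7368
erfc(0.7368) = 0.2974
C = 0.57 * 0.2974 = 0.1695%

0.1695


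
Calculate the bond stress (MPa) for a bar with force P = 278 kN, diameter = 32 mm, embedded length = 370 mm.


u = P / (pi * db * ld)
= 278 * 1000 / (pi * 32 * 370)
= 7.474 MPa

7.474


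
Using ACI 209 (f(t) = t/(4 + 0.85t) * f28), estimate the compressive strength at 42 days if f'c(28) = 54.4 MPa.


f(42) = 42 / (4 + 0.85 * 42) * 54.4
= 42 / 39.7 * 54.4
= 57.55 MPa

57.55


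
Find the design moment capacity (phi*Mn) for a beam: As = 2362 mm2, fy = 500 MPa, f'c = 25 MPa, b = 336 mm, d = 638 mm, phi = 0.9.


a = As * fy / (0.85 * f'c * b)
= 2362 * 500 / (0.85 * 25 * 336)
= 165.4062 mm
Mn = As * fy * (d - a/2) / 10^6
= 655.8057 kN-m
phi*Mn = 0.9 * 655.8057 = 590.23 kN-m

590.23


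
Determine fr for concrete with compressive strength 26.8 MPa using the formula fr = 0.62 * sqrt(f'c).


fr = 0.62 * sqrt(26.8)
= 3.21 MPa

3.21


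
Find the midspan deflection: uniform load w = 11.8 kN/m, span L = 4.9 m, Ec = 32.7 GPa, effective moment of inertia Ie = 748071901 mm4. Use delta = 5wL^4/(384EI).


Convert: L = 4.9 m = 4900 mm, Ec = 32.7 GPa = 32700 MPa
delta = 5 * 11.8 * 4900^4 / (384 * 32700 * 748071901)
= 3.62 mm

3.62


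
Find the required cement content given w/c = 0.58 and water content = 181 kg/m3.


Cement = water / (w/c)
= 181 / 0.58
= 312.1 kg/m3

312.1


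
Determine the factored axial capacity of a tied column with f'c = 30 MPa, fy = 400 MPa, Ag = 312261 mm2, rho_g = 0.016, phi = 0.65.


Ast = rho * Ag = 0.016 * 312261 = 4996.176 mm2
phi*Pn = 0.65 * 0.80 * (0.85 * 30 * (312261 - 4996.176) + 400 * 4996.176) / 1000
= 5113.54 kN

5113.54


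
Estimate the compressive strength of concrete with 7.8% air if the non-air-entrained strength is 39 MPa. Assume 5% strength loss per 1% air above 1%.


Strength loss = (7.8 - 1) * 5 = 34.0%
f'c = 39 * (1 - 34.0/100)
= 25.74 MPa

25.74


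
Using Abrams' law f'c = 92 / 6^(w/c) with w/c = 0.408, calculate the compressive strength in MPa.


f'c = 92 / 6^0.408
= 92 / 2.077
= 44.29 MPa

44.29


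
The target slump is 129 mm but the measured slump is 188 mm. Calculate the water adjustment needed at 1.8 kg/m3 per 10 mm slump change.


Difference = 129 - 188 = -59 mm
Water adjustment = -59 * 1.8 / 10 = -10.6 kg/m3

-10.6


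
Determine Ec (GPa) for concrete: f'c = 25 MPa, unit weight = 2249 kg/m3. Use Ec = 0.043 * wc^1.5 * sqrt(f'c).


Ec = 0.043 * 2249^1.5 * sqrt(25) / 1000
= 22.93 GPa

22.93


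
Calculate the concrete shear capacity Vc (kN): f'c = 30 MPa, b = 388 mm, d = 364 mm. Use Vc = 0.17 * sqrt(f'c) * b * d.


Vc = 0.17 * sqrt(30) * 388 * 364 / 1000
= 131.51 kN

131.51


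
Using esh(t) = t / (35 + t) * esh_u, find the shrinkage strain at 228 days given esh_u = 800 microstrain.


esh(228) = 228 / (35 + 228) * 800
= 228 / 263 * 800
= 693.5 microstrain

693.5


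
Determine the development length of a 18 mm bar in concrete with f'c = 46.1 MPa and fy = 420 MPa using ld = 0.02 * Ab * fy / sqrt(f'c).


Ab = pi * 18^2 / 4 = 254.469 mm2
ld = 0.02 * 254.469 * 420 / sqrt(46.1)
= 314.8 mm

314.8


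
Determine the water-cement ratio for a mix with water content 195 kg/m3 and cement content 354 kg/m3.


w/c = water / cement
w/c = 195 / 354 = 0.551

0.551


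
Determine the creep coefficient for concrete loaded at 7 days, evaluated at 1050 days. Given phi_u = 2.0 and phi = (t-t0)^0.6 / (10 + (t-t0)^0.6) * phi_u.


dt = 1050 - 7 = 1043
phi = 1043^0.6 / (10 + 1043^0.6) * 2.0
= 1.732

1.732


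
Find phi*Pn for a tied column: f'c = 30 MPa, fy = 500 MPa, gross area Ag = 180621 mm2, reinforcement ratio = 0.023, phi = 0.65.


Ast = rho * Ag = 0.023 * 180621 = 4154.283 mm2
phi*Pn = 0.65 * 0.80 * (0.85 * 30 * (180621 - 4154.283) + 500 * 4154.283) / 1000
= 3420.06 kN

3420.06


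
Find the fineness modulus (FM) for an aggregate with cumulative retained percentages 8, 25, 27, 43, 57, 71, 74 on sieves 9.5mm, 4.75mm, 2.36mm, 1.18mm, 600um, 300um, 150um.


FM = sum(cumulative % retained) / 100
= 305 / 100
= 3.05

3.05


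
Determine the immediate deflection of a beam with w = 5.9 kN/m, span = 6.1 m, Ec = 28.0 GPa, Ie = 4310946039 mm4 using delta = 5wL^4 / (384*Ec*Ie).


Convert: L = 6.1 m = 6100 mm, Ec = 28.0 GPa = 28000 MPa
delta = 5 * 5.9 * 6100^4 / (384 * 28000 * 4310946039)
= 0.88 mm

0.88


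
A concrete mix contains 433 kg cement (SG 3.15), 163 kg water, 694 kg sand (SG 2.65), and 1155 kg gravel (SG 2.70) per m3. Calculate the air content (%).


Vol cement = 433 / (3.15 * 1000) = 0.13746 m3
Vol water = 163 / 1000 = 0.163 m3
Vol sand = 694 / (2.65 * 1000) = 0.261887 m3
Vol gravel = 1155 / (2.70 * 1000) = 0.427778 m3
Total solid + water volume = 0.990125 m3
Air = (1 - 0.990125) * 100 = 0.99%

0.99


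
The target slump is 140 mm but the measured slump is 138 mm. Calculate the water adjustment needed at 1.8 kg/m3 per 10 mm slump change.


Difference = 140 - 138 = 2 mm
Water adjustment = 2 * 1.8 / 10 = 0.4 kg/m3

0.4


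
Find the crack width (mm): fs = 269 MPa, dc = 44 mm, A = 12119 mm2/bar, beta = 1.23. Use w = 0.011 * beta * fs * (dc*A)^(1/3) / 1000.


w = 0.011 * beta * fs * (dc * A)^(1/3) / 1000
= 0.011 * 1.23 * 269 * (44 * 12119)^(1/3) / 1000
= 0.295 mm

0.295


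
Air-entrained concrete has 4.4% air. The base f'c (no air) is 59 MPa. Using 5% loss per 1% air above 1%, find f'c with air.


Strength loss = (4.4 - 1) * 5 = 17.0%
f'c = 59 * (1 - 17.0/100)
= 48.97 MPa

48.97


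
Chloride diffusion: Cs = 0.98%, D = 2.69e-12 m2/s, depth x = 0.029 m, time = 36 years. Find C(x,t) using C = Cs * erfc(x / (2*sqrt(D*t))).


t_seconds = 36 * 365.25 * 24 * 3600 = 1136073600.0 s
arg = 0.029 / (2 * sqrt(2.69e-12 * 1136073600.0))
= 0.2623
erfc(0.2623) = 0.7107
C = 0.98 * 0.7107 = 0.6965%

0.6965


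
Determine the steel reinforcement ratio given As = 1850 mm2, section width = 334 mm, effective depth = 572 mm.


rho = As / (b * d)
= 1850 / (334 * 572)
= 0.0097

0.0097


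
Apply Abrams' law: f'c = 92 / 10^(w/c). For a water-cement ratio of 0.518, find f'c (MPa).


f'c = 92 / 10^0.518
= 92 / 3.296
= 27.91 MPa

27.91


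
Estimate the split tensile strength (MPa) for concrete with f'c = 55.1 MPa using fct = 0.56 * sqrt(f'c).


fct = 0.56 * sqrt(55.1)
= 0.56 * 7.423
= 4.157 MPa

4.157


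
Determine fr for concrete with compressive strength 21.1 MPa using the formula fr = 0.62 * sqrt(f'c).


fr = 0.62 * sqrt(21.1)
= 2.848 MPa

2.848


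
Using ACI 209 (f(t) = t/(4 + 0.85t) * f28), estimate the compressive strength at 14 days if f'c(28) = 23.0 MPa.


f(14) = 14 / (4 + 0.85 * 14) * 23.0
= 14 / 15.9 * 23.0
= 20.25 MPa

20.25


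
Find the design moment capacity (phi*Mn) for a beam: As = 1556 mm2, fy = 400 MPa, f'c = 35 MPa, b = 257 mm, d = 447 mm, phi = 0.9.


a = As * fy / (0.85 * f'c * b)
= 1556 * 400 / (0.85 * 35 * 257)
= 81.4047 mm
Mn = As * fy * (d - a/2) / 10^6
= 252.8797 kN-m
phi*Mn = 0.9 * 252.8797 = 227.59 kN-m

227.59


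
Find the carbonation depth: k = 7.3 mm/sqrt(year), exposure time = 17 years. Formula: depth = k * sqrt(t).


depth = k * sqrt(t)
= 7.3 * sqrt(17)
= 30.1 mm

30.1


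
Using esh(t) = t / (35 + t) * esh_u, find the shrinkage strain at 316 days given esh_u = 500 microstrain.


esh(316) = 316 / (35 + 316) * 500
= 316 / 351 * 500
= 450.1 microstrain

450.1


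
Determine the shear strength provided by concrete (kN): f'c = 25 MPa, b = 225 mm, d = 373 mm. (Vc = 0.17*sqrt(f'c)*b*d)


Vc = 0.17 * sqrt(25) * 225 * 373 / 1000
= 71.34 kN

71.34


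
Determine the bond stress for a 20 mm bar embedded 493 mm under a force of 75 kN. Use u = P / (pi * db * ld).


u = P / (pi * db * ld)
= 75 * 1000 / (pi * 20 * 493)
= 2.421 MPa

2.421


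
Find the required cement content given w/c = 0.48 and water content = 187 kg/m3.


Cement = water / (w/c)
= 187 / 0.48
= 389.6 kg/m3

389.6


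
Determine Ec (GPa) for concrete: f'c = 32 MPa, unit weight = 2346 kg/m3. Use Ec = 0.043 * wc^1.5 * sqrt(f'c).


Ec = 0.043 * 2346^1.5 * sqrt(32) / 1000
= 27.64 GPa

27.64


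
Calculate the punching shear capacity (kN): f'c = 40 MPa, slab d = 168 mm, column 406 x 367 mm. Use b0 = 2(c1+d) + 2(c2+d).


b0 = 2*(406 + 168) + 2*(367 + 168) = 2218 mm
Vc = 0.33 * sqrt(40) * 2218 * 168 / 1000
= 777.7 kN

777.7


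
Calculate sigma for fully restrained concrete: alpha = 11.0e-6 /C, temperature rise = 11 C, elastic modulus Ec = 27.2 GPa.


sigma = alpha * dT * Ec
= 11.0e-6 * 11 * 27.2 * 1000
= 3.291 MPa

3.291


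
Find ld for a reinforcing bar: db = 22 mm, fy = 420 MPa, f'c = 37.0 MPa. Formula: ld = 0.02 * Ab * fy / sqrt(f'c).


Ab = pi * 22^2 / 4 = 380.133 mm2
ld = 0.02 * 380.133 * 420 / sqrt(37.0)
= 524.9 mm

524.9


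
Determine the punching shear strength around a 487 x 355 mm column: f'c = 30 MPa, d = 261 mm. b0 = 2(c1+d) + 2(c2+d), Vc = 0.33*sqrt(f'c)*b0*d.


b0 = 2*(487 + 261) + 2*(355 + 261) = 2728 mm
Vc = 0.33 * sqrt(30) * 2728 * 261 / 1000
= 1286.94 kN

1286.94


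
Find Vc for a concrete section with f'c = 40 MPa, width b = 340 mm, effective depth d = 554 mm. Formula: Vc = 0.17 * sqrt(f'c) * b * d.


Vc = 0.17 * sqrt(40) * 340 * 554 / 1000
= 202.52 kN

202.52


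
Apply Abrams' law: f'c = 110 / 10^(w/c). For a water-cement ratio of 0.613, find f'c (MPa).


f'c = 110 / 10^0.613
= 110 / 4.102
= 26.82 MPa

26.82


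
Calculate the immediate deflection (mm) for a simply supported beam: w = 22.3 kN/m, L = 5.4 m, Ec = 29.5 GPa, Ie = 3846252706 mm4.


Convert: L = 5.4 m = 5400 mm, Ec = 29.5 GPa = 29500 MPa
delta = 5 * 22.3 * 5400^4 / (384 * 29500 * 3846252706)
= 2.18 mm

2.18


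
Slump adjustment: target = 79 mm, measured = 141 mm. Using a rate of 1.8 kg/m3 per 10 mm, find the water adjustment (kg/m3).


Difference = 79 - 141 = -62 mm
Water adjustment = -62 * 1.8 / 10 = -11.2 kg/m3

-11.2


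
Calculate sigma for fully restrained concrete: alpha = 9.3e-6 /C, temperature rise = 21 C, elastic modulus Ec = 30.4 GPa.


sigma = alpha * dT * Ec
= 9.3e-6 * 21 * 30.4 * 1000
= 5.937 MPa

5.937


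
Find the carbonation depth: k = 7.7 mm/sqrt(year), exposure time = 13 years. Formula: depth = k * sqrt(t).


depth = k * sqrt(t)
= 7.7 * sqrt(13)
= 27.76 mm

27.76


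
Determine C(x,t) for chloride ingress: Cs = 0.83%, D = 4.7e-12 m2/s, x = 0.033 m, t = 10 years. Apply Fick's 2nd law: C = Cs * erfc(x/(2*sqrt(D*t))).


t_seconds = 10 * 365.25 * 24 * 3600 = 315576000.0 s
arg = 0.033 / (2 * sqrt(4.7e-12 * 315576000.0))
= 0.4284
erfc(0.4284) = 0.5446
C = 0.83 * 0.5446 = 0.452%

0.452


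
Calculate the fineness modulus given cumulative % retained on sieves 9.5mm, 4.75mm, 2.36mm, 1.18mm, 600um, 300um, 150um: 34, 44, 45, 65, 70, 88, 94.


FM = sum(cumulative % retained) / 100
= 440 / 100
= 4.4

4.4


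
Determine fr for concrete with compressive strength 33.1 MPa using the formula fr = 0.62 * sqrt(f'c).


fr = 0.62 * sqrt(33.1)
= 3.567 MPa

3.567


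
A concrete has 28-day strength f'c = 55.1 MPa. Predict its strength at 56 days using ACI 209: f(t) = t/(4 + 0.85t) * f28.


f(56) = 56 / (4 + 0.85 * 56) * 55.1
= 56 / 51.6 * 55.1
= 59.8 MPa

59.8


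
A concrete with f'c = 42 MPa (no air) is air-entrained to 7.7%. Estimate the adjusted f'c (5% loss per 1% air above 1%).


Strength loss = (7.7 - 1) * 5 = 33.5%
f'c = 42 * (1 - 33.5/100)
= 27.93 MPa

27.93


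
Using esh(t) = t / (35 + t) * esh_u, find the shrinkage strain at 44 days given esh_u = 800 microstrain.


esh(44) = 44 / (35 + 44) * 800
= 44 / 79 * 800
= 445.6 microstrain

445.6


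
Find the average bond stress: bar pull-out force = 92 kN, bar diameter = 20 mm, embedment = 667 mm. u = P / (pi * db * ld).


u = P / (pi * db * ld)
= 92 * 1000 / (pi * 20 * 667)
= 2.195 MPa

2.195


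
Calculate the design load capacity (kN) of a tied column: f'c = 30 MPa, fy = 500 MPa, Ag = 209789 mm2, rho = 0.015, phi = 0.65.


Ast = rho * Ag = 0.015 * 209789 = 3146.835 mm2
phi*Pn = 0.65 * 0.80 * (0.85 * 30 * (209789 - 3146.835) + 500 * 3146.835) / 1000
= 3558.25 kN

3558.25


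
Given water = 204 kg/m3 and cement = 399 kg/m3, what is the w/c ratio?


w/c = water / cement
w/c = 204 / 399 = 0.511

0.511


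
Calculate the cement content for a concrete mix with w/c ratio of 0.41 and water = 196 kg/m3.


Cement = water / (w/c)
= 196 / 0.41
= 478.0 kg/m3

478.0


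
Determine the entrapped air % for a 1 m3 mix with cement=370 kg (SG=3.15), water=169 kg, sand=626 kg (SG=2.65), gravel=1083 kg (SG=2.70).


Vol cement = 370 / (3.15 * 1000) = 0.11746 m3
Vol water = 169 / 1000 = 0.169 m3
Vol sand = 626 / (2.65 * 1000) = 0.236226 m3
Vol gravel = 1083 / (2.70 * 1000) = 0.401111 m3
Total solid + water volume = 0.923798 m3
Air = (1 - 0.923798) * 100 = 7.62%

7.62


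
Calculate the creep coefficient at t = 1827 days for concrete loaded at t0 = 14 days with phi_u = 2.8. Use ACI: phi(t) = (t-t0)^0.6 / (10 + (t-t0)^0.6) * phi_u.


dt = 1827 - 14 = 1813
phi = 1813^0.6 / (10 + 1813^0.6) * 2.8
= 2.52

2.52


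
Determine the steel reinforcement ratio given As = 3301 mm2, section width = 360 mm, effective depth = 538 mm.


rho = As / (b * d)
= 3301 / (360 * 538)
= 0.017

0.017


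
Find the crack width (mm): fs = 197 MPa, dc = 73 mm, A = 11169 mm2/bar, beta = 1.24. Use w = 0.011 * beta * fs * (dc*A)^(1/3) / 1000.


w = 0.011 * beta * fs * (dc * A)^(1/3) / 1000
= 0.011 * 1.24 * 197 * (73 * 11169)^(1/3) / 1000
= 0.251 mm

0.251


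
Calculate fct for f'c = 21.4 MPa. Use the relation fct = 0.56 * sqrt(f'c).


fct = 0.56 * sqrt(21.4)
= 0.56 * 4.626
= 2.591 MPa

2.591


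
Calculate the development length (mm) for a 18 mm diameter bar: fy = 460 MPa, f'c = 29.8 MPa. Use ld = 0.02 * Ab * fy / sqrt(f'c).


Ab = pi * 18^2 / 4 = 254.469 mm2
ld = 0.02 * 254.469 * 460 / sqrt(29.8)
= 428.9 mm

428.9


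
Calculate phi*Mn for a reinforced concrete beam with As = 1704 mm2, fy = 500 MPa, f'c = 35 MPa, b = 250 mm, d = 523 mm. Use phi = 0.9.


a = As * fy / (0.85 * f'c * b)
= 1704 * 500 / (0.85 * 35 * 250)
= 114.5546 mm
Mn = As * fy * (d - a/2) / 10^6
= 396.7957 kN-m
phi*Mn = 0.9 * 396.7957 = 357.12 kN-m

357.12


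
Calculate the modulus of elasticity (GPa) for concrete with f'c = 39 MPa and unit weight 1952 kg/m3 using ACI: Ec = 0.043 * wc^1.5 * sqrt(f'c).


Ec = 0.043 * 1952^1.5 * sqrt(39) / 1000
= 23.16 GPa

23.16


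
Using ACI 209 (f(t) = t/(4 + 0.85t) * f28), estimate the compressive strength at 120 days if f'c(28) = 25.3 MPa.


f(120) = 120 / (4 + 0.85 * 120) * 25.3
= 120 / 106.0 * 25.3
= 28.64 MPa

28.64


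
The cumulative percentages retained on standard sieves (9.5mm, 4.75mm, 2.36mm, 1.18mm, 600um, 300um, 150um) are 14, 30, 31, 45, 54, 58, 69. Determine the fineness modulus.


FM = sum(cumulative % retained) / 100
= 301 / 100
= 3.01

3.01


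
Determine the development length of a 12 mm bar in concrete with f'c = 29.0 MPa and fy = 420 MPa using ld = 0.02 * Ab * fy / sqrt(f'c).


Ab = pi * 12^2 / 4 = 113.097 mm2
ld = 0.02 * 113.097 * 420 / sqrt(29.0)
= 176.4 mm

176.4


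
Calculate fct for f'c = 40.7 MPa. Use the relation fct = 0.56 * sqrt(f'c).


fct = 0.56 * sqrt(40.7)
= 0.56 * 6.38
= 3.573 MPa

3.573


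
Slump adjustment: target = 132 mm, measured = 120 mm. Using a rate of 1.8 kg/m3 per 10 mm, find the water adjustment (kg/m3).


Difference = 132 - 120 = 12 mm
Water adjustment = 12 * 1.8 / 10 = 2.2 kg/m3

2.2


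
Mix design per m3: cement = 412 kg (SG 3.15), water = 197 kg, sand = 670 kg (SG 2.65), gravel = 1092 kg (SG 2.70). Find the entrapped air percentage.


Vol cement = 412 / (3.15 * 1000) = 0.130794 m3
Vol water = 197 / 1000 = 0.197 m3
Vol sand = 670 / (2.65 * 1000) = 0.25283 m3
Vol gravel = 1092 / (2.70 * 1000) = 0.404444 m3
Total solid + water volume = 0.985068 m3
Air = (1 - 0.985068) * 100 = 1.49%

1.49


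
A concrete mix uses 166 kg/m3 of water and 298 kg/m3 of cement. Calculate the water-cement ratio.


w/c = water / cement
w/c = 166 / 298 = 0.557

0.557


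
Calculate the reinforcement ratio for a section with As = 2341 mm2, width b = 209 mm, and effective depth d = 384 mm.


rho = As / (b * d)
= 2341 / (209 * 384)
= 0.0292

0.0292


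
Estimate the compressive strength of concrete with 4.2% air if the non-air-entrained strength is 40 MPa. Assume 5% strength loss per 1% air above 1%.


Strength loss = (4.2 - 1) * 5 = 16.0%
f'c = 40 * (1 - 16.0/100)
= 33.6 MPa

33.6


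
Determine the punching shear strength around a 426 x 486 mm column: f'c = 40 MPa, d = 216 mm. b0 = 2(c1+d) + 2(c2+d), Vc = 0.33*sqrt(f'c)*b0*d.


b0 = 2*(426 + 216) + 2*(486 + 216) = 2688 mm
Vc = 0.33 * sqrt(40) * 2688 * 216 / 1000
= 1211.79 kN

1211.79


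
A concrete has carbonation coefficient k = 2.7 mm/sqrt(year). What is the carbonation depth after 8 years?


depth = k * sqrt(t)
= 2.7 * sqrt(8)
= 7.64 mm

7.64


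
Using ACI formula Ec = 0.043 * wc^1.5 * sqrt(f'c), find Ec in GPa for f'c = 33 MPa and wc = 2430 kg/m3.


Ec = 0.043 * 2430^1.5 * sqrt(33) / 1000
= 29.59 GPa

29.59


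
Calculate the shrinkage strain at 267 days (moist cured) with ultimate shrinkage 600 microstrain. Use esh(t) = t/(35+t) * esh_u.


esh(267) = 267 / (35 + 267) * 600
= 267 / 302 * 600
= 530.5 microstrain

530.5


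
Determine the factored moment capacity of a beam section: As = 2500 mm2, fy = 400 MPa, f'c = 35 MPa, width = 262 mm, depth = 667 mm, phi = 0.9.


a = As * fy / (0.85 * f'c * b)
= 2500 * 400 / (0.85 * 35 * 262)
= 128.2956 mm
Mn = As * fy * (d - a/2) / 10^6
= 602.8522 kN-m
phi*Mn = 0.9 * 602.8522 = 542.57 kN-m

542.57


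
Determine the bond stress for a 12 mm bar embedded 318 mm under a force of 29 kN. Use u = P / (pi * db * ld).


u = P / (pi * db * ld)
= 29 * 1000 / (pi * 12 * 318)
= 2.419 MPa

2.419


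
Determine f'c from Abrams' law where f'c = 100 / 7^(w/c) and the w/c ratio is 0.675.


f'c = 100 / 7^0.675
= 100 / 3.719
= 26.89 MPa

26.89


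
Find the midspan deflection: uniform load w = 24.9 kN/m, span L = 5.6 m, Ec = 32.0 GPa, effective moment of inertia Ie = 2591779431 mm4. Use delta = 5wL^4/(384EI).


Convert: L = 5.6 m = 5600 mm, Ec = 32.0 GPa = 32000 MPa
delta = 5 * 24.9 * 5600^4 / (384 * 32000 * 2591779431)
= 3.84 mm

3.84


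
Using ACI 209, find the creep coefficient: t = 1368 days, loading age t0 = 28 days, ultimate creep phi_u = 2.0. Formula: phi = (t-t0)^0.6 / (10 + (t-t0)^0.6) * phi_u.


dt = 1368 - 28 = 1340
phi = 1340^0.6 / (10 + 1340^0.6) * 2.0
= 1.765

1.765


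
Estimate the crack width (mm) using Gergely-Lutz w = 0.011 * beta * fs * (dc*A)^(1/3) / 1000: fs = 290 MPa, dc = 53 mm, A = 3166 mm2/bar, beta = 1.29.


w = 0.011 * beta * fs * (dc * A)^(1/3) / 1000
= 0.011 * 1.29 * 290 * (53 * 3166)^(1/3) / 1000
= 0.227 mm

0.227


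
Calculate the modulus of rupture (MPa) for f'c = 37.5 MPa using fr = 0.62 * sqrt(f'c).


fr = 0.62 * sqrt(37.5)
= 3.797 MPa

3.797


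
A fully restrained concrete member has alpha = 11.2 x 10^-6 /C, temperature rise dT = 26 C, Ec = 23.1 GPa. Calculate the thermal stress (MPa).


sigma = alpha * dT * Ec
= 11.2e-6 * 26 * 23.1 * 1000
= 6.727 MPa

6.727
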